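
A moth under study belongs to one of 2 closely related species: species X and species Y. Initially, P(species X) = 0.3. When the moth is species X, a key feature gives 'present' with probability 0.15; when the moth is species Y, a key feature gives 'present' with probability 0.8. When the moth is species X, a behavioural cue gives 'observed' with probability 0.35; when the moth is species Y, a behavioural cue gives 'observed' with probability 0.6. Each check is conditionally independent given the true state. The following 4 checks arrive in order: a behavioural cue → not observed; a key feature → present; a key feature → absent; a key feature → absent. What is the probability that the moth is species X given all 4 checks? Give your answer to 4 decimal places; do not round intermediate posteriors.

0.7023

After a behavioural cue='not observed': P(species X) = 0.65·0.3000 / (0.65·0.3000 + 0.4·0.7000) ≈ 0.4105
After a key feature='present': P(species X) = 0.15·0.4105 / (0.15·0.4105 + 0.8·0.5895) ≈ 0.1155
After a key feature='absent': P(species X) = 0.85·0.1155 / (0.85·0.1155 + 0.2·0.8845) ≈ 0.3569
After a key feature='absent': P(species X) = 0.85·0.3569 / (0.85·0.3569 + 0.2·0.6431) ≈ 0.7023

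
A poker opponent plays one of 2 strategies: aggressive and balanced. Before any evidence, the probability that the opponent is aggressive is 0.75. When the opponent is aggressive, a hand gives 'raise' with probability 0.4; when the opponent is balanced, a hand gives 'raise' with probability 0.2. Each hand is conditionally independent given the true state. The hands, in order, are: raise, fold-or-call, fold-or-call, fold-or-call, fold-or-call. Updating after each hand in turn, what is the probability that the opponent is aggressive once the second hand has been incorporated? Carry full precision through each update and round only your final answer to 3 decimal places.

0.818

After 'raise': P(aggressive) = 0.4·0.7500 / (0.4·0.7500 + 0.2·0.2500) ≈ 0.8571
After 'fold-or-call': P(aggressive) = 0.6·0.8571 / (0.6·0.8571 + 0.8·0.1429) ≈ 0.8182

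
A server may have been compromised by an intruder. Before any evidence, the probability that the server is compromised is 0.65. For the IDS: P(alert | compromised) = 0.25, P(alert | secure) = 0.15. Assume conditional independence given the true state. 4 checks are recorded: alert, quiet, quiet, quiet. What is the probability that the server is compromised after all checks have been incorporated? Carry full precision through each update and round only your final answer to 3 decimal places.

After 'alert': P(compromised) = 0.25·0.6500 / (0.25·0.6500 + 0.15·0.3500) ≈ 0.7558
After 'quiet': P(compromised) = 0.75·0.7558 / (0.75·0.7558 + 0.85·0.2442) ≈ 0.7320
After 'quiet': P(compromised) = 0.75·0.7320 / (0.75·0.7320 + 0.85·0.2680) ≈ 0.7067
After 'quiet': P(compromised) = 0.75·0.7067 / (0.75·0.7067 + 0.85·0.2933) ≈ 0.6801

0.680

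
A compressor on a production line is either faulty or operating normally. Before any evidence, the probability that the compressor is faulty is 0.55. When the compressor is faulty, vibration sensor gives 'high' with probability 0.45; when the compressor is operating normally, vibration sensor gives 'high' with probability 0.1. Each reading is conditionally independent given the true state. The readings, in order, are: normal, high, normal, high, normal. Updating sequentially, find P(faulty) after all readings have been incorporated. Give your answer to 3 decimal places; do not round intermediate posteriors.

Each posterior becomes the prior for the next update.
After 'normal': P(faulty) = 0.55·0.5500 / (0.55·0.5500 + 0.9·0.4500) ≈ 0.4276
After 'high': P(faulty) = 0.45·0.4276 / (0.45·0.4276 + 0.1·0.5724) ≈ 0.7707
After 'normal': P(faulty) = 0.55·0.7707 / (0.55·0.7707 + 0.9·0.2293) ≈ 0.6726
After 'high': P(faulty) = 0.45·0.6726 / (0.45·0.6726 + 0.1·0.3274) ≈ 0.9024
After 'normal': P(faulty) = 0.55·0.9024 / (0.55·0.9024 + 0.9·0.0976) ≈ 0.8496

0.850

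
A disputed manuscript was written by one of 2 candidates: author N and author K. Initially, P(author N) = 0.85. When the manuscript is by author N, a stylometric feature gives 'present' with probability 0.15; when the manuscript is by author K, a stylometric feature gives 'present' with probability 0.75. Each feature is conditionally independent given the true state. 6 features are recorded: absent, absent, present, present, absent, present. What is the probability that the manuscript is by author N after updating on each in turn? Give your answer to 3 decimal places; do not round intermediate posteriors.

0.641

After 'absent': P(author N) = 0.85·0.8500 / (0.85·0.8500 + 0.25·0.1500) ≈ 0.9507
After 'absent': P(author N) = 0.85·0.9507 / (0.85·0.9507 + 0.25·0.0493) ≈ 0.9850
After 'present': P(author N) = 0.15·0.9850 / (0.15·0.9850 + 0.75·0.0150) ≈ 0.9291
After 'present': P(author N) = 0.15·0.9291 / (0.15·0.9291 + 0.75·0.0709) ≈ 0.7238
After 'absent': P(author N) = 0.85·0.7238 / (0.85·0.7238 + 0.25·0.2762) ≈ 0.8991
After 'present': P(author N) = 0.15·0.8991 / (0.15·0.8991 + 0.75·0.1009) ≈ 0.6405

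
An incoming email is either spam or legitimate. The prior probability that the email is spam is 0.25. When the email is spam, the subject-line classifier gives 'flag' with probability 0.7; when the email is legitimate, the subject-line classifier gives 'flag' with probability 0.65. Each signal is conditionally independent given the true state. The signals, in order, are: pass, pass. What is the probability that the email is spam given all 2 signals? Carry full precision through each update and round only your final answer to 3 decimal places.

0.197

After 'pass': P(spam) = 0.3·0.2500 / (0.3·0.2500 + 0.35·0.7500) ≈ 0.2222
After 'pass': P(spam) = 0.3·0.2222 / (0.3·0.2222 + 0.35·0.7778) ≈ 0.1967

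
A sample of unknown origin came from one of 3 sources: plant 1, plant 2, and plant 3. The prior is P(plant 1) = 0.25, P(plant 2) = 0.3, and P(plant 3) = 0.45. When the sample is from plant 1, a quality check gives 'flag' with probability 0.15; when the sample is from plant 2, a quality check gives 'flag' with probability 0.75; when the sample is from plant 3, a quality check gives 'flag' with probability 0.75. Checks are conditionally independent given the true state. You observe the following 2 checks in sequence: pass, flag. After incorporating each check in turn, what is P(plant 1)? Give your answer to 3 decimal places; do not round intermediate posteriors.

0.185

After 'pass': normaliser = 0.85·0.2500 + 0.25·0.3000 + 0.25·0.4500; P(plant 1) ≈ 0.5312, P(plant 2) ≈ 0.1875, P(plant 3) ≈ 0.2812
After 'flag': normaliser = 0.15·0.5312 + 0.75·0.1875 + 0.75·0.2812; P(plant 1) ≈ 0.1848, P(plant 2) ≈ 0.3261, P(plant 3) ≈ 0.4891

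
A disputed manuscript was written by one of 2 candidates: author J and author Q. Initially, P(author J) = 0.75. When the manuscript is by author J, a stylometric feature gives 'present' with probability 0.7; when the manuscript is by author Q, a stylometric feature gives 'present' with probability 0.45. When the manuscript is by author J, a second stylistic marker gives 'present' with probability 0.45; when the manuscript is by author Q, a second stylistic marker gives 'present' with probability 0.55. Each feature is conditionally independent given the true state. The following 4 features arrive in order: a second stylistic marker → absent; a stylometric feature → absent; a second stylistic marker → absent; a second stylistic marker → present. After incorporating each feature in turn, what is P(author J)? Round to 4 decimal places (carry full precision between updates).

Apply Bayes' rule sequentially, carrying P(author J) forward.
After a second stylistic marker='absent': P(author J) = 0.55·0.7500 / (0.55·0.7500 + 0.45·0.2500) ≈ 0.7857
After a stylometric feature='absent': P(author J) = 0.3·0.7857 / (0.3·0.7857 + 0.55·0.2143) ≈ 0.6667
After a second stylistic marker='absent': P(author J) = 0.55·0.6667 / (0.55·0.6667 + 0.45·0.3333) ≈ 0.7097
After a second stylistic marker='present': P(author J) = 0.45·0.7097 / (0.45·0.7097 + 0.55·0.2903) ≈ 0.6667

0.6667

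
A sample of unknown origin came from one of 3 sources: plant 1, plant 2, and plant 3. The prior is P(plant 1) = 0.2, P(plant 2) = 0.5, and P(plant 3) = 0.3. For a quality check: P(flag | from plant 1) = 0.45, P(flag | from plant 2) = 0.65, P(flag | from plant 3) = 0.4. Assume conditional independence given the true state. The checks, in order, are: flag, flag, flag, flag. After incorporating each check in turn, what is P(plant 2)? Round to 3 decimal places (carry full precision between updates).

Apply Bayes' rule sequentially, carrying P(plant 2) forward.
After 'flag': normaliser = 0.45·0.2000 + 0.65·0.5000 + 0.4·0.3000; P(plant 1) ≈ 0.1682, P(plant 2) ≈ 0.6075, P(plant 3) ≈ 0.2243
After 'flag': normaliser = 0.45·0.1682 + 0.65·0.6075 + 0.4·0.2243; P(plant 1) ≈ 0.1351, P(plant 2) ≈ 0.7048, P(plant 3) ≈ 0.1601
After 'flag': normaliser = 0.45·0.1351 + 0.65·0.7048 + 0.4·0.1601; P(plant 1) ≈ 0.1043, P(plant 2) ≈ 0.7858, P(plant 3) ≈ 0.1099
After 'flag': normaliser = 0.45·0.1043 + 0.65·0.7858 + 0.4·0.1099; P(plant 1) ≈ 0.0780, P(plant 2) ≈ 0.8489, P(plant 3) ≈ 0.0730

0.849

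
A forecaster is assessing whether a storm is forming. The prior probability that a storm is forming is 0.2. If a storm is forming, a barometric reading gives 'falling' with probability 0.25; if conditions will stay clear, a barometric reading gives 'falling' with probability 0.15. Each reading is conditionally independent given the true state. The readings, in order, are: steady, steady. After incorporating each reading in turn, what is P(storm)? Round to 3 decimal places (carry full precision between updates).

Each posterior becomes the prior for the next update.
After 'steady': P(storm) = 0.75·0.2000 / (0.75·0.2000 + 0.85·0.8000) ≈ 0.1807
After 'steady': P(storm) = 0.75·0.1807 / (0.75·0.1807 + 0.85·0.8193) ≈ 0.1629

0.163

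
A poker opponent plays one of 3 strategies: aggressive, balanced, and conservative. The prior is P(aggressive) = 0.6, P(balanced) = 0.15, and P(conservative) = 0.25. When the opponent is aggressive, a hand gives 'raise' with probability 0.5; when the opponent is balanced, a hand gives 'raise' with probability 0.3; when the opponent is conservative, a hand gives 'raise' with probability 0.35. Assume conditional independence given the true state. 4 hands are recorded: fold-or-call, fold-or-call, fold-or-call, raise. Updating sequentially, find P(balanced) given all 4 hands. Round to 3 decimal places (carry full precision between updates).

0.201

After 'fold-or-call': normaliser = 0.5·0.6000 + 0.7·0.1500 + 0.65·0.2500; P(aggressive) ≈ 0.5286, P(balanced) ≈ 0.1850, P(conservative) ≈ 0.2863
After 'fold-or-call': normaliser = 0.5·0.5286 + 0.7·0.1850 + 0.65·0.2863; P(aggressive) ≈ 0.4558, P(balanced) ≈ 0.2233, P(conservative) ≈ 0.3209
After 'fold-or-call': normaliser = 0.5·0.4558 + 0.7·0.2233 + 0.65·0.3209; P(aggressive) ≈ 0.3844, P(balanced) ≈ 0.2637, P(conservative) ≈ 0.3519
After 'raise': normaliser = 0.5·0.3844 + 0.3·0.2637 + 0.35·0.3519; P(aggressive) ≈ 0.4872, P(balanced) ≈ 0.2005, P(conservative) ≈ 0.3122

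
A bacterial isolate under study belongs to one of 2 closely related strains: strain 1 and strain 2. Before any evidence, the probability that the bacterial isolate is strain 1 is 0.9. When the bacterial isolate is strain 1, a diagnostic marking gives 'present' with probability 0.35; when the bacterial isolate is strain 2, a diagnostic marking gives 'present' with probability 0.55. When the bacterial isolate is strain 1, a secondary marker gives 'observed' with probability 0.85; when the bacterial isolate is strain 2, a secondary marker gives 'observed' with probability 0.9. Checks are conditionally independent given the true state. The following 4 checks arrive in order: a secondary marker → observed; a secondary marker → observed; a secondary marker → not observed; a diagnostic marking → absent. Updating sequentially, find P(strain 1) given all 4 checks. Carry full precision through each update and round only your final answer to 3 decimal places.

Each posterior becomes the prior for the next update.
After a secondary marker='observed': P(strain 1) = 0.85·0.9000 / (0.85·0.9000 + 0.9·0.1000) ≈ 0.8947
After a secondary marker='observed': P(strain 1) = 0.85·0.8947 / (0.85·0.8947 + 0.9·0.1053) ≈ 0.8892
After a secondary marker='not observed': P(strain 1) = 0.15·0.8892 / (0.15·0.8892 + 0.1·0.1108) ≈ 0.9233
After a diagnostic marking='absent': P(strain 1) = 0.65·0.9233 / (0.65·0.9233 + 0.45·0.0767) ≈ 0.9456

0.946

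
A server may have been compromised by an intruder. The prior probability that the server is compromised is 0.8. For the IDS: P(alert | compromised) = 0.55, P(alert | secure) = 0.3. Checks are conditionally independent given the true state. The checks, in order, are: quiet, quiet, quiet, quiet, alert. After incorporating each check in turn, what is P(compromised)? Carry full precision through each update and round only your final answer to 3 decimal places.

After 'quiet': P(compromised) = 0.45·0.8000 / (0.45·0.8000 + 0.7·0.2000) ≈ 0.7200
After 'quiet': P(compromised) = 0.45·0.7200 / (0.45·0.7200 + 0.7·0.2800) ≈ 0.6231
After 'quiet': P(compromised) = 0.45·0.6231 / (0.45·0.6231 + 0.7·0.3769) ≈ 0.5152
After 'quiet': P(compromised) = 0.45·0.5152 / (0.45·0.5152 + 0.7·0.4848) ≈ 0.4059
After 'alert': P(compromised) = 0.55·0.4059 / (0.55·0.4059 + 0.3·0.5941) ≈ 0.5560

0.556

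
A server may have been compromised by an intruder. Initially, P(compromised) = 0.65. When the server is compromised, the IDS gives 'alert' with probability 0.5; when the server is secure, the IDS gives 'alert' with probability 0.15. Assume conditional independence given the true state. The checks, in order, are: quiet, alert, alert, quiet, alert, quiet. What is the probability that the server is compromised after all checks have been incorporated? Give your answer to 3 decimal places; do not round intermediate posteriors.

After 'quiet': P(compromised) = 0.5·0.6500 / (0.5·0.6500 + 0.85·0.3500) ≈ 0.5221
After 'alert': P(compromised) = 0.5·0.5221 / (0.5·0.5221 + 0.15·0.4779) ≈ 0.7846
After 'alert': P(compromised) = 0.5·0.7846 / (0.5·0.7846 + 0.15·0.2154) ≈ 0.9239
After 'quiet': P(compromised) = 0.5·0.9239 / (0.5·0.9239 + 0.85·0.0761) ≈ 0.8772
After 'alert': P(compromised) = 0.5·0.8772 / (0.5·0.8772 + 0.15·0.1228) ≈ 0.9597
After 'quiet': P(compromised) = 0.5·0.9597 / (0.5·0.9597 + 0.85·0.0403) ≈ 0.9333

0.933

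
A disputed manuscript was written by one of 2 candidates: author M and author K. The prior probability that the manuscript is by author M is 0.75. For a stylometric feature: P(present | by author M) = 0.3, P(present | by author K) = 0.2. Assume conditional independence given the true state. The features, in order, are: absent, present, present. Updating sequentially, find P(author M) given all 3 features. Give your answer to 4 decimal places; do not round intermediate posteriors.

0.8552

Each posterior becomes the prior for the next update.
After 'absent': P(author M) = 0.7·0.7500 / (0.7·0.7500 + 0.8·0.2500) ≈ 0.7241
After 'present': P(author M) = 0.3·0.7241 / (0.3·0.7241 + 0.2·0.2759) ≈ 0.7975
After 'present': P(author M) = 0.3·0.7975 / (0.3·0.7975 + 0.2·0.2025) ≈ 0.8552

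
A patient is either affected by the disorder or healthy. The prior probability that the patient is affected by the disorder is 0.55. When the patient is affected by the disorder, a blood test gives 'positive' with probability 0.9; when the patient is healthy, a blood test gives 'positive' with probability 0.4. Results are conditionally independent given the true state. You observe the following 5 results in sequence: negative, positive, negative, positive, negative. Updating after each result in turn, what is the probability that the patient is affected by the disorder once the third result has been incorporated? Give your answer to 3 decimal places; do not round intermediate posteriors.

0.071

Apply Bayes' rule sequentially, carrying P(affected) forward.
After 'negative': P(affected) = 0.1·0.5500 / (0.1·0.5500 + 0.6·0.4500) ≈ 0.1692
After 'positive': P(affected) = 0.9·0.1692 / (0.9·0.1692 + 0.4·0.8308) ≈ 0.3143
After 'negative': P(affected) = 0.1·0.3143 / (0.1·0.3143 + 0.6·0.6857) ≈ 0.0710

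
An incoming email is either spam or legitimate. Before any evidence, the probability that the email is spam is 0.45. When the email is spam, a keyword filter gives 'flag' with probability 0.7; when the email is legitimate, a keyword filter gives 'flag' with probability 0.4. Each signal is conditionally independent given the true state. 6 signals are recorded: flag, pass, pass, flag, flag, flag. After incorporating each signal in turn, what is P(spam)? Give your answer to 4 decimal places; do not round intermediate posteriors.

Each posterior becomes the prior for the next update.
After 'flag': P(spam) = 0.7·0.4500 / (0.7·0.4500 + 0.4·0.5500) ≈ 0.5888
After 'pass': P(spam) = 0.3·0.5888 / (0.3·0.5888 + 0.6·0.4112) ≈ 0.4172
After 'pass': P(spam) = 0.3·0.4172 / (0.3·0.4172 + 0.6·0.5828) ≈ 0.2636
After 'flag': P(spam) = 0.7·0.2636 / (0.7·0.2636 + 0.4·0.7364) ≈ 0.3852
After 'flag': P(spam) = 0.7·0.3852 / (0.7·0.3852 + 0.4·0.6148) ≈ 0.5230
After 'flag': P(spam) = 0.7·0.5230 / (0.7·0.5230 + 0.4·0.4770) ≈ 0.6573

0.6573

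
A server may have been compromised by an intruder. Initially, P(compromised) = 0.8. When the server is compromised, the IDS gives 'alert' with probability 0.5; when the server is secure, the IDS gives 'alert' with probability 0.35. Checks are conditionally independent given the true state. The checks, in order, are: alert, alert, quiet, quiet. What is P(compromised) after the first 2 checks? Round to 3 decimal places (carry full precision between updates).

0.891

Apply Bayes' rule sequentially, carrying P(compromised) forward.
After 'alert': P(compromised) = 0.5·0.8000 / (0.5·0.8000 + 0.35·0.2000) ≈ 0.8511
After 'alert': P(compromised) = 0.5·0.8511 / (0.5·0.8511 + 0.35·0.1489) ≈ 0.8909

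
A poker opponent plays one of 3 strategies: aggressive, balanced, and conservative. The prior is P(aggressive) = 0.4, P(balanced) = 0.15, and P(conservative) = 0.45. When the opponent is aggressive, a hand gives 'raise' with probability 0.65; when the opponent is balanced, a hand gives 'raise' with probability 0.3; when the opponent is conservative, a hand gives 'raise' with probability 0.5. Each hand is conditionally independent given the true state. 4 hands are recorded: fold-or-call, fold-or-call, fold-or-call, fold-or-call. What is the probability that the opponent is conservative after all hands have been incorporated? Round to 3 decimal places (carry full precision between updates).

0.401

After 'fold-or-call': normaliser = 0.35·0.4000 + 0.7·0.1500 + 0.5·0.4500; P(aggressive) ≈ 0.2979, P(balanced) ≈ 0.2234, P(conservative) ≈ 0.4787
After 'fold-or-call': normaliser = 0.35·0.2979 + 0.7·0.2234 + 0.5·0.4787; P(aggressive) ≈ 0.2085, P(balanced) ≈ 0.3128, P(conservative) ≈ 0.4787
After 'fold-or-call': normaliser = 0.35·0.2085 + 0.7·0.3128 + 0.5·0.4787; P(aggressive) ≈ 0.1374, P(balanced) ≈ 0.4121, P(conservative) ≈ 0.4505
After 'fold-or-call': normaliser = 0.35·0.1374 + 0.7·0.4121 + 0.5·0.4505; P(aggressive) ≈ 0.0856, P(balanced) ≈ 0.5135, P(conservative) ≈ 0.4010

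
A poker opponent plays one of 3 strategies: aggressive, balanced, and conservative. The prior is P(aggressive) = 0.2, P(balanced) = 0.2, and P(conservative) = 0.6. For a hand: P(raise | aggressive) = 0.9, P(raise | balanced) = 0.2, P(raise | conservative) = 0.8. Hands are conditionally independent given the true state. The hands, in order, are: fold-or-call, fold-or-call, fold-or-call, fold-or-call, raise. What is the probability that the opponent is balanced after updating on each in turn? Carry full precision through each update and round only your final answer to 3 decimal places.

0.954

After 'fold-or-call': normaliser = 0.1·0.2000 + 0.8·0.2000 + 0.2·0.6000; P(aggressive) ≈ 0.0667, P(balanced) ≈ 0.5333, P(conservative) ≈ 0.4000
After 'fold-or-call': normaliser = 0.1·0.0667 + 0.8·0.5333 + 0.2·0.4000; P(aggressive) ≈ 0.0130, P(balanced) ≈ 0.8312, P(conservative) ≈ 0.1558
After 'fold-or-call': normaliser = 0.1·0.0130 + 0.8·0.8312 + 0.2·0.1558; P(aggressive) ≈ 0.0019, P(balanced) ≈ 0.9534, P(conservative) ≈ 0.0447
After 'fold-or-call': normaliser = 0.1·0.0019 + 0.8·0.9534 + 0.2·0.0447; P(aggressive) ≈ 0.0002, P(balanced) ≈ 0.9882, P(conservative) ≈ 0.0116
After 'raise': normaliser = 0.9·0.0002 + 0.2·0.9882 + 0.8·0.0116; P(aggressive) ≈ 0.0010, P(balanced) ≈ 0.9542, P(conservative) ≈ 0.0447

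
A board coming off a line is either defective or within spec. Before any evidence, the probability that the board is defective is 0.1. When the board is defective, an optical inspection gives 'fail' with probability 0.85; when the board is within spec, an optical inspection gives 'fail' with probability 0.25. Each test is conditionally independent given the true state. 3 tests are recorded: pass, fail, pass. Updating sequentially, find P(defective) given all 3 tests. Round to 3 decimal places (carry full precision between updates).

0.015

After 'pass': P(defective) = 0.15·0.1000 / (0.15·0.1000 + 0.75·0.9000) ≈ 0.0217
After 'fail': P(defective) = 0.85·0.0217 / (0.85·0.0217 + 0.25·0.9783) ≈ 0.0702
After 'pass': P(defective) = 0.15·0.0702 / (0.15·0.0702 + 0.75·0.9298) ≈ 0.0149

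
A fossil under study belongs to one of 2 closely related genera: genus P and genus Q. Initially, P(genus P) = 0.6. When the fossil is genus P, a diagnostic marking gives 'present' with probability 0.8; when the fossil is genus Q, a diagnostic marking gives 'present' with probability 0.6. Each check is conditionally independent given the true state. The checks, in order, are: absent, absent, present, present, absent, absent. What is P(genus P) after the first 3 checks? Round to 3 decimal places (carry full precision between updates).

0.333

After 'absent': P(genus P) = 0.2·0.6000 / (0.2·0.6000 + 0.4·0.4000) ≈ 0.4286
After 'absent': P(genus P) = 0.2·0.4286 / (0.2·0.4286 + 0.4·0.5714) ≈ 0.2727
After 'present': P(genus P) = 0.8·0.2727 / (0.8·0.2727 + 0.6·0.7273) ≈ 0.3333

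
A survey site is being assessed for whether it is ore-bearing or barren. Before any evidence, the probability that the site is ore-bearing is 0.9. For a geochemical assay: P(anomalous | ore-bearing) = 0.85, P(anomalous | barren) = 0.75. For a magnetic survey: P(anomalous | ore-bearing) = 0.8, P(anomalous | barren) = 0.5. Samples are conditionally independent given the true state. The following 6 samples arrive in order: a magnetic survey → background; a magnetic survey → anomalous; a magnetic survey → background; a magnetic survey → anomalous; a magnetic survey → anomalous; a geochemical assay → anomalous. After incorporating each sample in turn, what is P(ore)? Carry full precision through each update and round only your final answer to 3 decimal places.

Each posterior becomes the prior for the next update.
After a magnetic survey='background': P(ore) = 0.2·0.9000 / (0.2·0.9000 + 0.5·0.1000) ≈ 0.7826
After a magnetic survey='anomalous': P(ore) = 0.8·0.7826 / (0.8·0.7826 + 0.5·0.2174) ≈ 0.8521
After a magnetic survey='background': P(ore) = 0.2·0.8521 / (0.2·0.8521 + 0.5·0.1479) ≈ 0.6973
After a magnetic survey='anomalous': P(ore) = 0.8·0.6973 / (0.8·0.6973 + 0.5·0.3027) ≈ 0.7866
After a magnetic survey='anomalous': P(ore) = 0.8·0.7866 / (0.8·0.7866 + 0.5·0.2134) ≈ 0.8550
After a geochemical assay='anomalous': P(ore) = 0.85·0.8550 / (0.85·0.8550 + 0.75·0.1450) ≈ 0.8699

0.870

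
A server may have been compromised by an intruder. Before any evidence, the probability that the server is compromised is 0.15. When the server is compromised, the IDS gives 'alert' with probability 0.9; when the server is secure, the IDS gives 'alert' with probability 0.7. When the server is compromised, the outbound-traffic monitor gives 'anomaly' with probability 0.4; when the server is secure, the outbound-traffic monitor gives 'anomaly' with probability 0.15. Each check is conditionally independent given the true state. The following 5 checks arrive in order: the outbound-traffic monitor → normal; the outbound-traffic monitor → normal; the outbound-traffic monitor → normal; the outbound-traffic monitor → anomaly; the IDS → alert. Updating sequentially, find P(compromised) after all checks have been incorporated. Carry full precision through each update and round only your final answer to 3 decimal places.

0.175

Each posterior becomes the prior for the next update.
After the outbound-traffic monitor='normal': P(compromised) = 0.6·0.1500 / (0.6·0.1500 + 0.85·0.8500) ≈ 0.1108
After the outbound-traffic monitor='normal': P(compromised) = 0.6·0.1108 / (0.6·0.1108 + 0.85·0.8892) ≈ 0.0808
After the outbound-traffic monitor='normal': P(compromised) = 0.6·0.0808 / (0.6·0.0808 + 0.85·0.9192) ≈ 0.0584
After the outbound-traffic monitor='anomaly': P(compromised) = 0.4·0.0584 / (0.4·0.0584 + 0.15·0.9416) ≈ 0.1420
After the IDS='alert': P(compromised) = 0.9·0.1420 / (0.9·0.1420 + 0.7·0.8580) ≈ 0.1755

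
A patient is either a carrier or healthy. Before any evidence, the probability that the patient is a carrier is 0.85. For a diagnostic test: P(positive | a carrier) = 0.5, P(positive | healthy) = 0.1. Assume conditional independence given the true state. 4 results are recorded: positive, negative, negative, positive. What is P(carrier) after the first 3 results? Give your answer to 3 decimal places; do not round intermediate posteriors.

After 'positive': P(carrier) = 0.5·0.8500 / (0.5·0.8500 + 0.1·0.1500) ≈ 0.9659
After 'negative': P(carrier) = 0.5·0.9659 / (0.5·0.9659 + 0.9·0.0341) ≈ 0.9403
After 'negative': P(carrier) = 0.5·0.9403 / (0.5·0.9403 + 0.9·0.0597) ≈ 0.8974

0.897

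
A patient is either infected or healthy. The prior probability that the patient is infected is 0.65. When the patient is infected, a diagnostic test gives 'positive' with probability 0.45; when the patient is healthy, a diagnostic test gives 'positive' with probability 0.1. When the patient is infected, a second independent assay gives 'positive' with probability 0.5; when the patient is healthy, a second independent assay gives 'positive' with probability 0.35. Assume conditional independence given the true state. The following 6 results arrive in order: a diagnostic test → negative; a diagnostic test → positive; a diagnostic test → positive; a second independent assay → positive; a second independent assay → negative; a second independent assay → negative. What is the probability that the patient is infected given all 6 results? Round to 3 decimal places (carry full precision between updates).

0.951

After a diagnostic test='negative': P(infected) = 0.55·0.6500 / (0.55·0.6500 + 0.9·0.3500) ≈ 0.5316
After a diagnostic test='positive': P(infected) = 0.45·0.5316 / (0.45·0.5316 + 0.1·0.4684) ≈ 0.8363
After a diagnostic test='positive': P(infected) = 0.45·0.8363 / (0.45·0.8363 + 0.1·0.1637) ≈ 0.9583
After a second independent assay='positive': P(infected) = 0.5·0.9583 / (0.5·0.9583 + 0.35·0.0417) ≈ 0.9704
After a second independent assay='negative': P(infected) = 0.5·0.9704 / (0.5·0.9704 + 0.65·0.0296) ≈ 0.9619
After a second independent assay='negative': P(infected) = 0.5·0.9619 / (0.5·0.9619 + 0.65·0.0381) ≈ 0.9510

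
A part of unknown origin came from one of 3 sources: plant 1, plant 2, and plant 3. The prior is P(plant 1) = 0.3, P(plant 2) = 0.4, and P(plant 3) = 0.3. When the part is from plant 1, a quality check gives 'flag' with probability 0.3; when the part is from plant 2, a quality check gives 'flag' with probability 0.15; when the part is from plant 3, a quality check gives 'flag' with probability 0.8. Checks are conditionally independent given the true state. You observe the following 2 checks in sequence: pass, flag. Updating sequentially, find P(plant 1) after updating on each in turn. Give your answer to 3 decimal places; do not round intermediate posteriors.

Each posterior becomes the prior for the next update.
After 'pass': normaliser = 0.7·0.3000 + 0.85·0.4000 + 0.2·0.3000; P(plant 1) ≈ 0.3443, P(plant 2) ≈ 0.5574, P(plant 3) ≈ 0.0984
After 'flag': normaliser = 0.3·0.3443 + 0.15·0.5574 + 0.8·0.0984; P(plant 1) ≈ 0.3889, P(plant 2) ≈ 0.3148, P(plant 3) ≈ 0.2963

0.389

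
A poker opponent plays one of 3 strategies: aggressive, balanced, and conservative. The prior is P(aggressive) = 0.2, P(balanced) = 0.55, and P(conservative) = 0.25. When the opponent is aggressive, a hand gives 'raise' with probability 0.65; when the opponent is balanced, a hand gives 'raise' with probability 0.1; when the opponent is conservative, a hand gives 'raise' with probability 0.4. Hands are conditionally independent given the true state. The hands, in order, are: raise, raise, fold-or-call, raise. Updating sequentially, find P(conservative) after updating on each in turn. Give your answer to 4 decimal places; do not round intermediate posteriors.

0.3274

After 'raise': normaliser = 0.65·0.2000 + 0.1·0.5500 + 0.4·0.2500; P(aggressive) ≈ 0.4561, P(balanced) ≈ 0.1930, P(conservative) ≈ 0.3509
After 'raise': normaliser = 0.65·0.4561 + 0.1·0.1930 + 0.4·0.3509; P(aggressive) ≈ 0.6500, P(balanced) ≈ 0.0423, P(conservative) ≈ 0.3077
After 'fold-or-call': normaliser = 0.35·0.6500 + 0.9·0.0423 + 0.6·0.3077; P(aggressive) ≈ 0.5053, P(balanced) ≈ 0.0846, P(conservative) ≈ 0.4101
After 'raise': normaliser = 0.65·0.5053 + 0.1·0.0846 + 0.4·0.4101; P(aggressive) ≈ 0.6557, P(balanced) ≈ 0.0169, P(conservative) ≈ 0.3274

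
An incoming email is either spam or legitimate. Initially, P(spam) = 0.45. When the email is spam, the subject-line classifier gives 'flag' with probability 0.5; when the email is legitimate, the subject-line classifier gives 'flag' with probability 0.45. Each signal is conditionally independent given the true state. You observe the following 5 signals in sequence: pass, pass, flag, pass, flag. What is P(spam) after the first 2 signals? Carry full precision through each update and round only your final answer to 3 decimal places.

After 'pass': P(spam) = 0.5·0.4500 / (0.5·0.4500 + 0.55·0.5500) ≈ 0.4265
After 'pass': P(spam) = 0.5·0.4265 / (0.5·0.4265 + 0.55·0.5735) ≈ 0.4034

0.403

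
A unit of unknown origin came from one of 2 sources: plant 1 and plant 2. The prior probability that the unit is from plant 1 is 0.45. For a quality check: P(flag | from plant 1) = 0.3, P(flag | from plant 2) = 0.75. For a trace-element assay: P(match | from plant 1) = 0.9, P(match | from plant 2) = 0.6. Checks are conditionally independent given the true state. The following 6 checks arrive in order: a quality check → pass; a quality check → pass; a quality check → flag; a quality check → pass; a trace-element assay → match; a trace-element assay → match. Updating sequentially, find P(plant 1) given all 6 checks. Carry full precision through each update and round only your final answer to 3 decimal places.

Each posterior becomes the prior for the next update.
After a quality check='pass': P(plant 1) = 0.7·0.4500 / (0.7·0.4500 + 0.25·0.5500) ≈ 0.6961
After a quality check='pass': P(plant 1) = 0.7·0.6961 / (0.7·0.6961 + 0.25·0.3039) ≈ 0.8651
After a quality check='flag': P(plant 1) = 0.3·0.8651 / (0.3·0.8651 + 0.75·0.1349) ≈ 0.7196
After a quality check='pass': P(plant 1) = 0.7·0.7196 / (0.7·0.7196 + 0.25·0.2804) ≈ 0.8778
After a trace-element assay='match': P(plant 1) = 0.9·0.8778 / (0.9·0.8778 + 0.6·0.1222) ≈ 0.9151
After a trace-element assay='match': P(plant 1) = 0.9·0.9151 / (0.9·0.9151 + 0.6·0.0849) ≈ 0.9417

0.942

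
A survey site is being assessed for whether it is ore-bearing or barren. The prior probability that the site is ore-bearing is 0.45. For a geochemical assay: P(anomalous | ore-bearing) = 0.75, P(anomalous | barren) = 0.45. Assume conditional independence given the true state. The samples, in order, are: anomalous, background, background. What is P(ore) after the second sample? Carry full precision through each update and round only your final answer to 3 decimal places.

0.383

After 'anomalous': P(ore) = 0.75·0.4500 / (0.75·0.4500 + 0.45·0.5500) ≈ 0.5769
After 'background': P(ore) = 0.25·0.5769 / (0.25·0.5769 + 0.55·0.4231) ≈ 0.3827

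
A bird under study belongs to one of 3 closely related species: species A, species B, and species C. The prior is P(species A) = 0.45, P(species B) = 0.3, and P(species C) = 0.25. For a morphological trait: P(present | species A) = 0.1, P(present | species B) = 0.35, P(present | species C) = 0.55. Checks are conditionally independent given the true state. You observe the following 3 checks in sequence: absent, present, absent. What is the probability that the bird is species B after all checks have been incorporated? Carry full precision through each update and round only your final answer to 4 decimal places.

After 'absent': normaliser = 0.9·0.4500 + 0.65·0.3000 + 0.45·0.2500; P(species A) ≈ 0.5684, P(species B) ≈ 0.2737, P(species C) ≈ 0.1579
After 'present': normaliser = 0.1·0.5684 + 0.35·0.2737 + 0.55·0.1579; P(species A) ≈ 0.2374, P(species B) ≈ 0.4000, P(species C) ≈ 0.3626
After 'absent': normaliser = 0.9·0.2374 + 0.65·0.4000 + 0.45·0.3626; P(species A) ≈ 0.3355, P(species B) ≈ 0.4083, P(species C) ≈ 0.2563

0.4083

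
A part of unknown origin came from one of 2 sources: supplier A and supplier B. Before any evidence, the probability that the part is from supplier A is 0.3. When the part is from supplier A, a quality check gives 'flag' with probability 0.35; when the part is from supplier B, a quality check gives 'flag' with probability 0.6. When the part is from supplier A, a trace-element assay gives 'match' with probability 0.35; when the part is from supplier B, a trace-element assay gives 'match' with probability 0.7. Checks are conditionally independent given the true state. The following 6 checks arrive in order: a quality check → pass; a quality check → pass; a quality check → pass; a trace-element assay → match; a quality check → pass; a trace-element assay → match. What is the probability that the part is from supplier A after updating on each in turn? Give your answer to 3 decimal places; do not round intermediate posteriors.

0.428

After a quality check='pass': P(supplier A) = 0.65·0.3000 / (0.65·0.3000 + 0.4·0.7000) ≈ 0.4105
After a quality check='pass': P(supplier A) = 0.65·0.4105 / (0.65·0.4105 + 0.4·0.5895) ≈ 0.5309
After a quality check='pass': P(supplier A) = 0.65·0.5309 / (0.65·0.5309 + 0.4·0.4691) ≈ 0.6478
After a trace-element assay='match': P(supplier A) = 0.35·0.6478 / (0.35·0.6478 + 0.7·0.3522) ≈ 0.4790
After a quality check='pass': P(supplier A) = 0.65·0.4790 / (0.65·0.4790 + 0.4·0.5210) ≈ 0.5991
After a trace-element assay='match': P(supplier A) = 0.35·0.5991 / (0.35·0.5991 + 0.7·0.4009) ≈ 0.4276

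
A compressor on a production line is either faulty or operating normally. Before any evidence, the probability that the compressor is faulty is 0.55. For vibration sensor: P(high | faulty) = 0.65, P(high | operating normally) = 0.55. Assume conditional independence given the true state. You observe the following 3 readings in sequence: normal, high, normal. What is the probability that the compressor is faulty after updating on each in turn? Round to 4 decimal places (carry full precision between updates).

0.4663

After 'normal': P(faulty) = 0.35·0.5500 / (0.35·0.5500 + 0.45·0.4500) ≈ 0.4873
After 'high': P(faulty) = 0.65·0.4873 / (0.65·0.4873 + 0.55·0.5127) ≈ 0.5291
After 'normal': P(faulty) = 0.35·0.5291 / (0.35·0.5291 + 0.45·0.4709) ≈ 0.4663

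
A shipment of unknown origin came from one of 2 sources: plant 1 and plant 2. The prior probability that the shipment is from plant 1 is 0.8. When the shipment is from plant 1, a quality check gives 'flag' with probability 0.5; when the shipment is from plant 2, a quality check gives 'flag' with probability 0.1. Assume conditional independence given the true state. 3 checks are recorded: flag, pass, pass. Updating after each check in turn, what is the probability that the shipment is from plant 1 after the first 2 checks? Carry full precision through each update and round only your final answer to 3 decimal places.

After 'flag': P(plant 1) = 0.5·0.8000 / (0.5·0.8000 + 0.1·0.2000) ≈ 0.9524
After 'pass': P(plant 1) = 0.5·0.9524 / (0.5·0.9524 + 0.9·0.0476) ≈ 0.9174

0.917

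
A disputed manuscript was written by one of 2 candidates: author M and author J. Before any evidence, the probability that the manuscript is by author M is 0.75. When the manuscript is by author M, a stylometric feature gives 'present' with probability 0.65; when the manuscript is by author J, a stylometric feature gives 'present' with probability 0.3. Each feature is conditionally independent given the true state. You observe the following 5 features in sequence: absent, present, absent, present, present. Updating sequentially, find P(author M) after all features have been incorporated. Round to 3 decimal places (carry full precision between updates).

0.884

After 'absent': P(author M) = 0.35·0.7500 / (0.35·0.7500 + 0.7·0.2500) ≈ 0.6000
After 'present': P(author M) = 0.65·0.6000 / (0.65·0.6000 + 0.3·0.4000) ≈ 0.7647
After 'absent': P(author M) = 0.35·0.7647 / (0.35·0.7647 + 0.7·0.2353) ≈ 0.6190
After 'present': P(author M) = 0.65·0.6190 / (0.65·0.6190 + 0.3·0.3810) ≈ 0.7788
After 'present': P(author M) = 0.65·0.7788 / (0.65·0.7788 + 0.3·0.2212) ≈ 0.8841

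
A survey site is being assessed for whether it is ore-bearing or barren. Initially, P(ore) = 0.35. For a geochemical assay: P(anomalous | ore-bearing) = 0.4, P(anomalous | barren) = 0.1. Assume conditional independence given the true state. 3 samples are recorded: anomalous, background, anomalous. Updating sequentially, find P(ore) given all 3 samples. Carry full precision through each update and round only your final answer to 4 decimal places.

0.8517

After 'anomalous': P(ore) = 0.4·0.3500 / (0.4·0.3500 + 0.1·0.6500) ≈ 0.6829
After 'background': P(ore) = 0.6·0.6829 / (0.6·0.6829 + 0.9·0.3171) ≈ 0.5895
After 'anomalous': P(ore) = 0.4·0.5895 / (0.4·0.5895 + 0.1·0.4105) ≈ 0.8517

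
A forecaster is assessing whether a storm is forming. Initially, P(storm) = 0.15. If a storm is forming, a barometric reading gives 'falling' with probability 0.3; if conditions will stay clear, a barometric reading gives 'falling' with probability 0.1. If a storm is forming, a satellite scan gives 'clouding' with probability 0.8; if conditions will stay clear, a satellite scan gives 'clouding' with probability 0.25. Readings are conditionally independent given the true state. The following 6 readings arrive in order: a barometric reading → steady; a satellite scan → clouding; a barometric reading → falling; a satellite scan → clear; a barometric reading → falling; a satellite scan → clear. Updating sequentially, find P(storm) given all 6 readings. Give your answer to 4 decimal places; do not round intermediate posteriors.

After a barometric reading='steady': P(storm) = 0.7·0.1500 / (0.7·0.1500 + 0.9·0.8500) ≈ 0.1207
After a satellite scan='clouding': P(storm) = 0.8·0.1207 / (0.8·0.1207 + 0.25·0.8793) ≈ 0.3052
After a barometric reading='falling': P(storm) = 0.3·0.3052 / (0.3·0.3052 + 0.1·0.6948) ≈ 0.5685
After a satellite scan='clear': P(storm) = 0.2·0.5685 / (0.2·0.5685 + 0.75·0.4315) ≈ 0.2600
After a barometric reading='falling': P(storm) = 0.3·0.2600 / (0.3·0.2600 + 0.1·0.7400) ≈ 0.5132
After a satellite scan='clear': P(storm) = 0.2·0.5132 / (0.2·0.5132 + 0.75·0.4868) ≈ 0.2194

0.2194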